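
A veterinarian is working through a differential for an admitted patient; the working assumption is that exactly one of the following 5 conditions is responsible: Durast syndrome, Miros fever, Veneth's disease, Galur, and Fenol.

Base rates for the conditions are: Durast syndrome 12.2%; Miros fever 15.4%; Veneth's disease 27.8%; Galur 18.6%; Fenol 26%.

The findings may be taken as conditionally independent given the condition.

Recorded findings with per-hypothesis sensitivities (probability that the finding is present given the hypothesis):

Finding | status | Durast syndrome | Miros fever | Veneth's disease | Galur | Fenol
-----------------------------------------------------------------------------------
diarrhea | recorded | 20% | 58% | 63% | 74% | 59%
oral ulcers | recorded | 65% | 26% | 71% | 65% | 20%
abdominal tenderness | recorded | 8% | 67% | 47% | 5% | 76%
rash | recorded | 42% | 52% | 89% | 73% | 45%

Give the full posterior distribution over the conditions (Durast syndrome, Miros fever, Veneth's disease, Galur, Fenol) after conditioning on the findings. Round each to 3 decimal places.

For each hypothesis, the unnormalized posterior weight is prior × product of the finding likelihoods:
  Durast syndrome: 0.122 × 0.20 × 0.65 × 0.08 × 0.42 = 0.0005329
  Miros fever: 0.154 × 0.58 × 0.26 × 0.67 × 0.52 = 0.008091
  Veneth's disease: 0.278 × 0.63 × 0.71 × 0.47 × 0.89 = 0.052015
  Galur: 0.186 × 0.74 × 0.65 × 0.05 × 0.73 = 0.0032655
  Fenol: 0.260 × 0.59 × 0.20 × 0.76 × 0.45 = 0.010493
Normalizing constant Z = 0.0005329 + 0.008091 + 0.052015 + 0.0032655 + 0.010493 = 0.074397.
P(Durast syndrome | evidence) = 0.0005329 / 0.074397 ≈ 0.007
P(Miros fever | evidence) = 0.008091 / 0.074397 ≈ 0.109
P(Veneth's disease | evidence) = 0.052015 / 0.074397 ≈ 0.699
P(Galur | evidence) = 0.0032655 / 0.074397 ≈ 0.044
P(Fenol | evidence) = 0.010493 / 0.074397 ≈ 0.141

0.007, 0.109, 0.699, 0.044, 0.141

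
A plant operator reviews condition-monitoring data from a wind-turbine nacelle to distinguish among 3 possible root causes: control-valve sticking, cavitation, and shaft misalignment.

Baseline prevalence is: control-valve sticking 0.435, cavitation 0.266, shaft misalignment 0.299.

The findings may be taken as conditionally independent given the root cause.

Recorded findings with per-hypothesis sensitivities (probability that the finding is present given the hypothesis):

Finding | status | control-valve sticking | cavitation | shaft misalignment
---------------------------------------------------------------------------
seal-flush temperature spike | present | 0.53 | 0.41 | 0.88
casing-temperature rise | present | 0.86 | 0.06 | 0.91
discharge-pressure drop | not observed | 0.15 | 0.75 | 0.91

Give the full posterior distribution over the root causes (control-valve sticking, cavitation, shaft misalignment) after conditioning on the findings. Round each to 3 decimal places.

0.879, 0.009, 0.112

By Bayes' rule with conditional independence, the unnormalized weight for each hypothesis is prior × ∏ likelihoods (using 1 − P(present | H) for each absent finding):
  control-valve sticking: 0.435 × 0.53 × 0.86 × (1 − 0.15) = 0.16853
  cavitation: 0.266 × 0.41 × 0.06 × (1 − 0.75) = 0.0016359
  shaft misalignment: 0.299 × 0.88 × 0.91 × (1 − 0.91) = 0.02155
Marginal likelihood of the evidence = 0.19172.
P(control-valve sticking | evidence) = 0.16853 / 0.19172 ≈ 0.879
P(cavitation | evidence) = 0.0016359 / 0.19172 ≈ 0.009
P(shaft misalignment | evidence) = 0.02155 / 0.19172 ≈ 0.112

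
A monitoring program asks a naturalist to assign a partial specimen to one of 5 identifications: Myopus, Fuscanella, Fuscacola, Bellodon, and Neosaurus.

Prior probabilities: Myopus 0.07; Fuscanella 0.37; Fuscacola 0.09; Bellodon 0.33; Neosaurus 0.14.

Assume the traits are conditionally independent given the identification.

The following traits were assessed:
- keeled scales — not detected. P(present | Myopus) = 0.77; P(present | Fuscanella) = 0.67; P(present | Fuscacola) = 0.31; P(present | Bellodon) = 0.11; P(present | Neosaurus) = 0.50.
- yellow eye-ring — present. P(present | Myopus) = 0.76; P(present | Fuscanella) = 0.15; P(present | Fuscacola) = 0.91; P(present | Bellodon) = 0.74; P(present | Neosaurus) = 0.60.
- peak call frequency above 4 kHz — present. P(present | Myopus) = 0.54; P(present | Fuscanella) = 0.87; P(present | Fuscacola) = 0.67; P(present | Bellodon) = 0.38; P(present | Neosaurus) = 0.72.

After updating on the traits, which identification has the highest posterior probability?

For each hypothesis, the unnormalized posterior weight is prior × product of the trait likelihoods (using 1 − P(present | H) for each absent trait):
  Myopus: 0.07 × (1 − 0.77) × 0.76 × 0.54 = 0.0066074
  Fuscanella: 0.37 × (1 − 0.67) × 0.15 × 0.87 = 0.015934
  Fuscacola: 0.09 × (1 − 0.31) × 0.91 × 0.67 = 0.037862
  Bellodon: 0.33 × (1 − 0.11) × 0.74 × 0.38 = 0.082588
  Neosaurus: 0.14 × (1 − 0.50) × 0.60 × 0.72 = 0.03024
Marginal likelihood of the evidence = 0.17323.
P(Myopus | evidence) ≈ 0.0066074 / 0.17323 ≈ 0.038
P(Fuscanella | evidence) ≈ 0.015934 / 0.17323 ≈ 0.092
P(Fuscacola | evidence) ≈ 0.037862 / 0.17323 ≈ 0.219
P(Bellodon | evidence) ≈ 0.082588 / 0.17323 ≈ 0.477
P(Neosaurus | evidence) ≈ 0.03024 / 0.17323 ≈ 0.175
The largest is 0.477, so Bellodon is most probable.

Bellodon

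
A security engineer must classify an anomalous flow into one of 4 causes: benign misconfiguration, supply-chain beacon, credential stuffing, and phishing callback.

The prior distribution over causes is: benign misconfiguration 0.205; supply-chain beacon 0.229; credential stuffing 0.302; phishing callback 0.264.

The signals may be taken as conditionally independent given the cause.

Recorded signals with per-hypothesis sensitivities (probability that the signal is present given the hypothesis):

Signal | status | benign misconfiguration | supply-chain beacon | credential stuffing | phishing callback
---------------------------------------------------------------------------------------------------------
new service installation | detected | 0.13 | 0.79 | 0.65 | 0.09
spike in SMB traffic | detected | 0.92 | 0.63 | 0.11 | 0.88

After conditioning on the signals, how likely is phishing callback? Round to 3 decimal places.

Multiply each prior by the joint likelihood of the signal pattern:
  benign misconfiguration: 0.205 × 0.13 × 0.92 = 0.024518
  supply-chain beacon: 0.229 × 0.79 × 0.63 = 0.11397
  credential stuffing: 0.302 × 0.65 × 0.11 = 0.021593
  phishing callback: 0.264 × 0.09 × 0.88 = 0.020909
Marginal likelihood of the evidence = 0.18099.
P(phishing callback | evidence) = 0.020909 / 0.18099 ≈ 0.116.

0.116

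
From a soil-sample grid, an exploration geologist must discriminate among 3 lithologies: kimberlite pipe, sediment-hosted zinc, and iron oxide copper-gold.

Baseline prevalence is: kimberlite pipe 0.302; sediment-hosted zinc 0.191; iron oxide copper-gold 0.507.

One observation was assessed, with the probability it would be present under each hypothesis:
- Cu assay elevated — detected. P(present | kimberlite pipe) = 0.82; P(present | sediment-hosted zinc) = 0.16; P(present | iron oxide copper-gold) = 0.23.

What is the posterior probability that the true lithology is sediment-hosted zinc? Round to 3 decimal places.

0.077

Multiply each prior by the likelihood of the observation:
  kimberlite pipe: 0.302 × 0.82 = 0.24764
  sediment-hosted zinc: 0.191 × 0.16 = 0.03056
  iron oxide copper-gold: 0.507 × 0.23 = 0.11661
Normalizing constant Z = 0.24764 + 0.03056 + 0.11661 = 0.39481.
P(sediment-hosted zinc | evidence) = 0.03056 / 0.39481 ≈ 0.077.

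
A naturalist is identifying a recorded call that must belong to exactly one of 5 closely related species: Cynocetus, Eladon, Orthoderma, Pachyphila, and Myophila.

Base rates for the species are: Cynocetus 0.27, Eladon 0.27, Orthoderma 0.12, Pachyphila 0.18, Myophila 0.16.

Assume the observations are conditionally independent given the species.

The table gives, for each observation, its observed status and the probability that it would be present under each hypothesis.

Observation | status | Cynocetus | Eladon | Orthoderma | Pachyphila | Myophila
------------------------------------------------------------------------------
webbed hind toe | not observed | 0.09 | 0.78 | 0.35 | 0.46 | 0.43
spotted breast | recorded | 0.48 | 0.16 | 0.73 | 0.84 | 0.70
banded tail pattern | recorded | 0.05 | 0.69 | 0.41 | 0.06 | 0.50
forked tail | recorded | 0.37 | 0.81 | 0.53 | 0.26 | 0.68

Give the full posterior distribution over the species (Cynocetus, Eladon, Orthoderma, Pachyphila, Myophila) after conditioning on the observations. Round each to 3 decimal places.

0.051, 0.124, 0.289, 0.030, 0.507

By Bayes' rule with conditional independence, the unnormalized weight for each hypothesis is prior × ∏ likelihoods (using 1 − P(present | H) for each absent observation):
  Cynocetus: 0.27 × (1 − 0.09) × 0.48 × 0.05 × 0.37 = 0.0021818
  Eladon: 0.27 × (1 − 0.78) × 0.16 × 0.69 × 0.81 = 0.0053118
  Orthoderma: 0.12 × (1 − 0.35) × 0.73 × 0.41 × 0.53 = 0.012373
  Pachyphila: 0.18 × (1 − 0.46) × 0.84 × 0.06 × 0.26 = 0.0012737
  Myophila: 0.16 × (1 − 0.43) × 0.70 × 0.50 × 0.68 = 0.021706
The unnormalized weights sum to 0.042846.
P(Cynocetus | evidence) = 0.0021818 / 0.042846 ≈ 0.051
P(Eladon | evidence) = 0.0053118 / 0.042846 ≈ 0.124
P(Orthoderma | evidence) = 0.012373 / 0.042846 ≈ 0.289
P(Pachyphila | evidence) = 0.0012737 / 0.042846 ≈ 0.030
P(Myophila | evidence) = 0.021706 / 0.042846 ≈ 0.507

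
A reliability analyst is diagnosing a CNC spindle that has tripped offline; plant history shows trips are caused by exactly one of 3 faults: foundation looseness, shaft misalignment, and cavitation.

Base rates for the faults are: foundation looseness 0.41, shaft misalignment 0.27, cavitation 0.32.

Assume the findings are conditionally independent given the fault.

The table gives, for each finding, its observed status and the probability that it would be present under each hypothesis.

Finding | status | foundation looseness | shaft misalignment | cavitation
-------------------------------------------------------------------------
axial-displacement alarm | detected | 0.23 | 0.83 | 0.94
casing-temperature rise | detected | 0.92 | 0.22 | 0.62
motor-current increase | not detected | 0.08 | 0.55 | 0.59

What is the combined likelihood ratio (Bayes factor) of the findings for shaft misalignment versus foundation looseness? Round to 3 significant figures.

The Bayes factor is the ratio of the joint likelihoods of the evidence pattern under the two hypotheses (using 1 − P(present | H) for each absent finding).
  shaft misalignment: 0.83 × 0.22 × (1 − 0.55) = 0.08217
  foundation looseness: 0.23 × 0.92 × (1 − 0.08) = 0.19467
Bayes factor = 0.08217 / 0.19467 ≈ 0.422

0.422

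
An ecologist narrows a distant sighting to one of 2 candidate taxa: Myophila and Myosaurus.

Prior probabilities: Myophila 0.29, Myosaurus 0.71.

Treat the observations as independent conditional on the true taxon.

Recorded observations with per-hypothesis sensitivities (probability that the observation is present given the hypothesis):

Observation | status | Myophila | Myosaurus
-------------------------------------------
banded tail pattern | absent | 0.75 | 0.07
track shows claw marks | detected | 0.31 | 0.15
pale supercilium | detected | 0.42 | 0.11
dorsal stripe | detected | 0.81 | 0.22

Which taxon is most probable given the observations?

Myophila

For each hypothesis, the unnormalized posterior weight is prior × product of the observation likelihoods (using 1 − P(present | H) for each absent observation):
  Myophila: 0.29 × (1 − 0.75) × 0.31 × 0.42 × 0.81 = 0.007646
  Myosaurus: 0.71 × (1 − 0.07) × 0.15 × 0.11 × 0.22 = 0.0023969
The unnormalized weights sum to 0.010043.
P(Myophila | evidence) ≈ 0.007646 / 0.010043 ≈ 0.761
P(Myosaurus | evidence) ≈ 0.0023969 / 0.010043 ≈ 0.239
The largest is 0.761, so Myophila is most probable.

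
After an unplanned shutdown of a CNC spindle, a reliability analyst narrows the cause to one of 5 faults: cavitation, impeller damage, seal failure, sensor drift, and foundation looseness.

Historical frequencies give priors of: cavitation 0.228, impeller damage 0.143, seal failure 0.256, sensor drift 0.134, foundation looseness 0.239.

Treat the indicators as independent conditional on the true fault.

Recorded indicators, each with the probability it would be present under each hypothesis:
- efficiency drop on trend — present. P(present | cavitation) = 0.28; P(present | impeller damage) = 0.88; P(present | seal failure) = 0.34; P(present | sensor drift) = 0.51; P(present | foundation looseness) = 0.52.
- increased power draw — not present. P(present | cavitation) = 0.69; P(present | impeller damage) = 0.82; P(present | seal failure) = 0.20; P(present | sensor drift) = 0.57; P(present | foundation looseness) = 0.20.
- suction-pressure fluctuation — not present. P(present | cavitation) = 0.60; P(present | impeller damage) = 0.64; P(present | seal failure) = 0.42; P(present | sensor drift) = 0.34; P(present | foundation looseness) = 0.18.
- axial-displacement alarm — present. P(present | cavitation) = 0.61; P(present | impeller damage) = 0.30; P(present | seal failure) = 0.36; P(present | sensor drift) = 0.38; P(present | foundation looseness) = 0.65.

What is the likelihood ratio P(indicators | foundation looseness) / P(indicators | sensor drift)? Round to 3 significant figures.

4.03

Take the product of per-indicator likelihoods under each hypothesis (using 1 − P(present | H) for each absent indicator), then divide.
  foundation looseness: 0.52 × (1 − 0.20) × (1 − 0.18) × 0.65 = 0.22173
  sensor drift: 0.51 × (1 − 0.57) × (1 − 0.34) × 0.38 = 0.055
Bayes factor = 0.22173 / 0.055 ≈ 4.03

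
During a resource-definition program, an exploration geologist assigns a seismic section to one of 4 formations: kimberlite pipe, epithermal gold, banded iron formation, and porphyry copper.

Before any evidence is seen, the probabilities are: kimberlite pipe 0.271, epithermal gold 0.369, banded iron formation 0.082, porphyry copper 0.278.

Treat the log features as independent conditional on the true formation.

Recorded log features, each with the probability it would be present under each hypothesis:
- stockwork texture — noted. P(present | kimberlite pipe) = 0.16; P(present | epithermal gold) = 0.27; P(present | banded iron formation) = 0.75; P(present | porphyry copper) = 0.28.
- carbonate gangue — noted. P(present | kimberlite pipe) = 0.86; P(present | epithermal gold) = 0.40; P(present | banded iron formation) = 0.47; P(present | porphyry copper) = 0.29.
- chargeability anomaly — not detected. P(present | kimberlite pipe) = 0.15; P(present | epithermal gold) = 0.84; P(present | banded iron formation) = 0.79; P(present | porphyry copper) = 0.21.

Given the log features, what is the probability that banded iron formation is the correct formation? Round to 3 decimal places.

By Bayes' rule with conditional independence, the unnormalized weight for each hypothesis is prior × ∏ likelihoods (using 1 − P(present | H) for each absent log feature):
  kimberlite pipe: 0.271 × 0.16 × 0.86 × (1 − 0.15) = 0.031696
  epithermal gold: 0.369 × 0.27 × 0.40 × (1 − 0.84) = 0.0063763
  banded iron formation: 0.082 × 0.75 × 0.47 × (1 − 0.79) = 0.00607
  porphyry copper: 0.278 × 0.28 × 0.29 × (1 − 0.21) = 0.017833
Normalizing constant Z = 0.031696 + 0.0063763 + 0.00607 + 0.017833 = 0.061976.
P(banded iron formation | evidence) = 0.00607 / 0.061976 ≈ 0.098.

0.098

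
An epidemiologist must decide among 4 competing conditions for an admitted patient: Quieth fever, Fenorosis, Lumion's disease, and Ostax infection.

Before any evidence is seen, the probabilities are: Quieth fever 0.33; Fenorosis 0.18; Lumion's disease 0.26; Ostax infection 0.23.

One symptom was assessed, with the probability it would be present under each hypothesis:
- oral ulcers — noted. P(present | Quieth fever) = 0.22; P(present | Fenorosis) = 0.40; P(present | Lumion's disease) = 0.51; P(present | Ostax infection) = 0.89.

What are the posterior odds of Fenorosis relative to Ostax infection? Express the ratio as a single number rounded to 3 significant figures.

0.352

Unnormalized posterior weight (prior times the symptom likelihood) for each of the two hypotheses:
  Fenorosis: 0.18 × 0.40 = 0.072
  Ostax infection: 0.23 × 0.89 = 0.2047
Posterior odds = 0.072 / 0.2047 ≈ 0.352.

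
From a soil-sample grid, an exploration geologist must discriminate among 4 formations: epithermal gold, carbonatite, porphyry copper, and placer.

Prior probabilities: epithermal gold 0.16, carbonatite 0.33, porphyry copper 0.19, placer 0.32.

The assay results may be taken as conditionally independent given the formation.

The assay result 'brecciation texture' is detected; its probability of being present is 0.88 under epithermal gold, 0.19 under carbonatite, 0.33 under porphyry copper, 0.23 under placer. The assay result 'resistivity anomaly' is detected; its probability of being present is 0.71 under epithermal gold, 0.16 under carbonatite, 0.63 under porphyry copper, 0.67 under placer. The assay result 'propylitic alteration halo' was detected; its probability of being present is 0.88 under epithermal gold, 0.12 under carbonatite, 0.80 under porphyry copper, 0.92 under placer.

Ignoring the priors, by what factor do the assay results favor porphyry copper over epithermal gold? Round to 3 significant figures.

0.302

Take the product of per-assay result likelihoods under each hypothesis, then divide.
  porphyry copper: 0.33 × 0.63 × 0.80 = 0.16632
  epithermal gold: 0.88 × 0.71 × 0.88 = 0.54982
Bayes factor = 0.16632 / 0.54982 ≈ 0.302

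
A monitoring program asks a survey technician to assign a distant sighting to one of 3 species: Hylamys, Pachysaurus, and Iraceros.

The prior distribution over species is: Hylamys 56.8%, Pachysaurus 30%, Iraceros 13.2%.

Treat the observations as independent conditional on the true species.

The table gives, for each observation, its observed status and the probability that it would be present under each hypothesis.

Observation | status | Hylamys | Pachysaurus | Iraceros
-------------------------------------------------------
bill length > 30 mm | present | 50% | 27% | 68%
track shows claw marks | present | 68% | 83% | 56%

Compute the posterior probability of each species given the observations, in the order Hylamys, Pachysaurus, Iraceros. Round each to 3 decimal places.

0.622, 0.216, 0.162

Multiply each prior by the joint likelihood of the evidence pattern:
  Hylamys: 0.568 × 0.50 × 0.68 = 0.19312
  Pachysaurus: 0.300 × 0.27 × 0.83 = 0.06723
  Iraceros: 0.132 × 0.68 × 0.56 = 0.050266
Normalizing constant Z = 0.19312 + 0.06723 + 0.050266 = 0.31062.
P(Hylamys | evidence) = 0.19312 / 0.31062 ≈ 0.622
P(Pachysaurus | evidence) = 0.06723 / 0.31062 ≈ 0.216
P(Iraceros | evidence) = 0.050266 / 0.31062 ≈ 0.162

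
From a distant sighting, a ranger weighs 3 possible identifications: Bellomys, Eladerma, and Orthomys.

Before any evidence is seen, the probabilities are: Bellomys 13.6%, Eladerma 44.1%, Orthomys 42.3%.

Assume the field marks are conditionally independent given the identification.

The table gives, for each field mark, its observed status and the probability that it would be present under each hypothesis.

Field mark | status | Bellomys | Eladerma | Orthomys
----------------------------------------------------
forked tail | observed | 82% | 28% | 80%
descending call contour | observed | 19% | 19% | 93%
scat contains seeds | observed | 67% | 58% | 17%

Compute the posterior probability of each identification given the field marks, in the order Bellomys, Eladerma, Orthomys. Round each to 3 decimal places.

0.175, 0.167, 0.658

Multiply each prior by the joint likelihood of the field mark pattern:
  Bellomys: 0.136 × 0.82 × 0.19 × 0.67 = 0.014196
  Eladerma: 0.441 × 0.28 × 0.19 × 0.58 = 0.013607
  Orthomys: 0.423 × 0.80 × 0.93 × 0.17 = 0.053501
Marginal likelihood of the evidence = 0.081305.
P(Bellomys | evidence) = 0.014196 / 0.081305 ≈ 0.175
P(Eladerma | evidence) = 0.013607 / 0.081305 ≈ 0.167
P(Orthomys | evidence) = 0.053501 / 0.081305 ≈ 0.658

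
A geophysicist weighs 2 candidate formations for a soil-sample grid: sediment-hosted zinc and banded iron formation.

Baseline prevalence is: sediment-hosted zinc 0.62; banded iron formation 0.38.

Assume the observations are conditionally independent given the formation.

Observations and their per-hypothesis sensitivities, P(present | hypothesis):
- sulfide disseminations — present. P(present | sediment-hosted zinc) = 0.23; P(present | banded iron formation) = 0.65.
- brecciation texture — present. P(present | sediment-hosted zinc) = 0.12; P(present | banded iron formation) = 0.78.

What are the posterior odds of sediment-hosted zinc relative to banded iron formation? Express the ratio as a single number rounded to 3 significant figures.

Posterior odds equal prior odds times the likelihood ratio; only the two competing hypotheses matter.
  sediment-hosted zinc: 0.62 × 0.23 × 0.12 = 0.017112
  banded iron formation: 0.38 × 0.65 × 0.78 = 0.19266
Posterior odds = 0.017112 / 0.19266 ≈ 0.0888.

0.0888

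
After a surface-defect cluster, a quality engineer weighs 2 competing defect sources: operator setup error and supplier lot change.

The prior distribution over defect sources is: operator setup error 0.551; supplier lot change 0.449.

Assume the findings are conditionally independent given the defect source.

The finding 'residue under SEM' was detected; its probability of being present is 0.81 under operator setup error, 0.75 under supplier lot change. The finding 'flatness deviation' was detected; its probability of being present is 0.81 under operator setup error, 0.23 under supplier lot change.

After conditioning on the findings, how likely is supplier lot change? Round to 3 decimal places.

For each hypothesis, the unnormalized posterior weight is prior × product of the finding likelihoods:
  operator setup error: 0.551 × 0.81 × 0.81 = 0.36151
  supplier lot change: 0.449 × 0.75 × 0.23 = 0.077453
Normalizing constant Z = 0.36151 + 0.077453 = 0.43896.
P(supplier lot change | evidence) = 0.077453 / 0.43896 ≈ 0.176.

0.176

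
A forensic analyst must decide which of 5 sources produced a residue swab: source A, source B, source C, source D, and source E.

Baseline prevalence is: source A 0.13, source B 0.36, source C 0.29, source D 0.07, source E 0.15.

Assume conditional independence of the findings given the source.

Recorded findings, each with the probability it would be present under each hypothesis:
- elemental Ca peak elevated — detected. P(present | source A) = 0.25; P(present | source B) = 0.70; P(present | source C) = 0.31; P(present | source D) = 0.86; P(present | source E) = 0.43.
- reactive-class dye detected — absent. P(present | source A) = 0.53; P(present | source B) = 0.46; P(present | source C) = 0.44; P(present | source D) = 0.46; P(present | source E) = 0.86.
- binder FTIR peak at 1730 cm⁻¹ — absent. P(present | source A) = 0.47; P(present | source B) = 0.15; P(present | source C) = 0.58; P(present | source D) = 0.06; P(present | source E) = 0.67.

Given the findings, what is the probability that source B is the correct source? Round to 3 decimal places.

By Bayes' rule with conditional independence, the unnormalized weight for each hypothesis is prior × ∏ likelihoods (using 1 − P(present | H) for each absent finding):
  source A: 0.13 × 0.25 × (1 − 0.53) × (1 − 0.47) = 0.0080958
  source B: 0.36 × 0.70 × (1 − 0.46) × (1 − 0.15) = 0.11567
  source C: 0.29 × 0.31 × (1 − 0.44) × (1 − 0.58) = 0.021144
  source D: 0.07 × 0.86 × (1 − 0.46) × (1 − 0.06) = 0.030558
  source E: 0.15 × 0.43 × (1 − 0.86) × (1 − 0.67) = 0.0029799
Marginal likelihood of the evidence = 0.17845.
P(source B | evidence) = 0.11567 / 0.17845 ≈ 0.648.

0.648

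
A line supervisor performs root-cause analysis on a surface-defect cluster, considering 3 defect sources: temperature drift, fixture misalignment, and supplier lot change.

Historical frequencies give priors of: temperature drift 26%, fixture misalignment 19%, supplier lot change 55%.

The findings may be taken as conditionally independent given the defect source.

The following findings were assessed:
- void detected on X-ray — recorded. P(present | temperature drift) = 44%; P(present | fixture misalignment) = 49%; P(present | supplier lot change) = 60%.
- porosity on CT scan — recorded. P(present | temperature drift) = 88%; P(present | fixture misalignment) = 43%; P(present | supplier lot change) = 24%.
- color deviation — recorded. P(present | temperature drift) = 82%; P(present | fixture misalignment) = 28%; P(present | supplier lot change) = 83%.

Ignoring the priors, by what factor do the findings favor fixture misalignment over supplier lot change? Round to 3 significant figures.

0.494

The Bayes factor is the ratio of the joint likelihoods of the evidence pattern under the two hypotheses.
  fixture misalignment: 0.49 × 0.43 × 0.28 = 0.058996
  supplier lot change: 0.60 × 0.24 × 0.83 = 0.11952
Bayes factor = 0.058996 / 0.11952 ≈ 0.494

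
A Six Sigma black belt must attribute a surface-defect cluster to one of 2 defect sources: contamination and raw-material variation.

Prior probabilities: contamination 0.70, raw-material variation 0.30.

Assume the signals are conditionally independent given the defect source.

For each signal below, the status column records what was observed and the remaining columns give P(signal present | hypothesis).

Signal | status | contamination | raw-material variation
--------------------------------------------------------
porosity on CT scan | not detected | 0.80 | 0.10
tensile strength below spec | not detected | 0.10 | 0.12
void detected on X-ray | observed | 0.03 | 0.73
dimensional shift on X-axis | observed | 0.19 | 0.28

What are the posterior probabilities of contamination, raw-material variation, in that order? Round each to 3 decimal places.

0.015, 0.985

By Bayes' rule with conditional independence, the unnormalized weight for each hypothesis is prior × ∏ likelihoods (using 1 − P(present | H) for each absent signal):
  contamination: 0.70 × (1 − 0.80) × (1 − 0.10) × 0.03 × 0.19 = 0.0007182
  raw-material variation: 0.30 × (1 − 0.10) × (1 − 0.12) × 0.73 × 0.28 = 0.048565
Normalizing constant Z = 0.0007182 + 0.048565 = 0.049284.
P(contamination | evidence) = 0.0007182 / 0.049284 ≈ 0.015
P(raw-material variation | evidence) = 0.048565 / 0.049284 ≈ 0.985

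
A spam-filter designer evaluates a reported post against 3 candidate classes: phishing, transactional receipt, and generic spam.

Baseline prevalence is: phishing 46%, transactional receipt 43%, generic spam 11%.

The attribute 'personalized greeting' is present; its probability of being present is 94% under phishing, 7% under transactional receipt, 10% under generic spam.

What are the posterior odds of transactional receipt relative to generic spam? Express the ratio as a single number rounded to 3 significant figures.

Unnormalized posterior weight (prior times the attribute likelihood) for each of the two hypotheses:
  transactional receipt: 0.43 × 0.07 = 0.0301
  generic spam: 0.11 × 0.10 = 0.011
Odds(transactional receipt : generic spam) = 0.0301 / 0.011 ≈ 2.74.

2.74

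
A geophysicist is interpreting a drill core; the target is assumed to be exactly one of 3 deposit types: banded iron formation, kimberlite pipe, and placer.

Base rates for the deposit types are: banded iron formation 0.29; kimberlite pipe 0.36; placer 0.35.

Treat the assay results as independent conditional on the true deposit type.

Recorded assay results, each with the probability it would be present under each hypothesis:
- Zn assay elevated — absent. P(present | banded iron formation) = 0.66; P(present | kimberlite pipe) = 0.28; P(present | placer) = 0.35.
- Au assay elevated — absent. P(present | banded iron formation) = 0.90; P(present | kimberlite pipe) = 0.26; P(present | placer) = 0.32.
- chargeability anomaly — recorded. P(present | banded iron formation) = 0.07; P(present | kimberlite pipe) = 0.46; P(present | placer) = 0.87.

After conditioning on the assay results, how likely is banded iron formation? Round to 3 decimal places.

0.003

By Bayes' rule with conditional independence, the unnormalized weight for each hypothesis is prior × ∏ likelihoods (using 1 − P(present | H) for each absent assay result):
  banded iron formation: 0.29 × (1 − 0.66) × (1 − 0.90) × 0.07 = 0.0006902
  kimberlite pipe: 0.36 × (1 − 0.28) × (1 − 0.26) × 0.46 = 0.088232
  placer: 0.35 × (1 − 0.35) × (1 − 0.32) × 0.87 = 0.13459
The unnormalized weights sum to 0.22351.
P(banded iron formation | evidence) = 0.0006902 / 0.22351 ≈ 0.003.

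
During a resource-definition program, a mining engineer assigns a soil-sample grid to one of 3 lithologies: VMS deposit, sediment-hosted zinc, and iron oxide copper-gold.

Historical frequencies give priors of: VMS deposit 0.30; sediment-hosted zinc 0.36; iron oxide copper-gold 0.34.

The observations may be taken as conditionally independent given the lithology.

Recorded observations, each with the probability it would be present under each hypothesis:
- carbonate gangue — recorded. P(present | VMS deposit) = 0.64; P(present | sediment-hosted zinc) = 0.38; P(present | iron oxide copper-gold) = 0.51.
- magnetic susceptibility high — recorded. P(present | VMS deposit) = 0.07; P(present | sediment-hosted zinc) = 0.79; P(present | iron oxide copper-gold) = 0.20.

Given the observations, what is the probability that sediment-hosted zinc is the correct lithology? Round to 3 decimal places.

0.692

By Bayes' rule with conditional independence, the unnormalized weight for each hypothesis is prior × ∏ likelihoods:
  VMS deposit: 0.30 × 0.64 × 0.07 = 0.01344
  sediment-hosted zinc: 0.36 × 0.38 × 0.79 = 0.10807
  iron oxide copper-gold: 0.34 × 0.51 × 0.20 = 0.03468
Normalizing constant Z = 0.01344 + 0.10807 + 0.03468 = 0.15619.
P(sediment-hosted zinc | evidence) = 0.10807 / 0.15619 ≈ 0.692.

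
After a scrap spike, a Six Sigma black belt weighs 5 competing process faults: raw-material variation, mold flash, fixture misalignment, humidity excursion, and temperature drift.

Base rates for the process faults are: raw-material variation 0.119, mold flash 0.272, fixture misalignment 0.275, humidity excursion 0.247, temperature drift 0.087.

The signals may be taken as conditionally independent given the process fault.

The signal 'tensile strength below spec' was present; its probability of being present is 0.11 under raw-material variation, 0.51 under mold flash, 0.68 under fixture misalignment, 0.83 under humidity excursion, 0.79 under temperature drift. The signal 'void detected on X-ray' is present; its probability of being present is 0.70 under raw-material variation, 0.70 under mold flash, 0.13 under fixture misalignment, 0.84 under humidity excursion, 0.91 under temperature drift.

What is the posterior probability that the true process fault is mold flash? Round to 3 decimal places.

By Bayes' rule with conditional independence, the unnormalized weight for each hypothesis is prior × ∏ likelihoods:
  raw-material variation: 0.119 × 0.11 × 0.70 = 0.009163
  mold flash: 0.272 × 0.51 × 0.70 = 0.097104
  fixture misalignment: 0.275 × 0.68 × 0.13 = 0.02431
  humidity excursion: 0.247 × 0.83 × 0.84 = 0.17221
  temperature drift: 0.087 × 0.79 × 0.91 = 0.062544
Normalizing constant Z = 0.009163 + 0.097104 + 0.02431 + 0.17221 + 0.062544 = 0.36533.
P(mold flash | evidence) = 0.097104 / 0.36533 ≈ 0.266.

0.266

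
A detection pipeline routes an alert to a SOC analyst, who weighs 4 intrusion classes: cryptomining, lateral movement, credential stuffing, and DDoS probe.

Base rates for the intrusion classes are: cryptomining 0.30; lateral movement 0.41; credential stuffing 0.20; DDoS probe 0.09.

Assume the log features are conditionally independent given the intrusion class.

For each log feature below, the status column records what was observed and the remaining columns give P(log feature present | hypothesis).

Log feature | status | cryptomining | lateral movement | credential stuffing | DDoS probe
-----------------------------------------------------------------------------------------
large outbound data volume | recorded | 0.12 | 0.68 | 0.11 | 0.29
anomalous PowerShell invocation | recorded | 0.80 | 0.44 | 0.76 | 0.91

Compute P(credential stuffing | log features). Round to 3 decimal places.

0.087

Multiply each prior by the joint likelihood of the log feature pattern:
  cryptomining: 0.30 × 0.12 × 0.80 = 0.0288
  lateral movement: 0.41 × 0.68 × 0.44 = 0.12267
  credential stuffing: 0.20 × 0.11 × 0.76 = 0.01672
  DDoS probe: 0.09 × 0.29 × 0.91 = 0.023751
Normalizing constant Z = 0.0288 + 0.12267 + 0.01672 + 0.023751 = 0.19194.
P(credential stuffing | evidence) = 0.01672 / 0.19194 ≈ 0.087.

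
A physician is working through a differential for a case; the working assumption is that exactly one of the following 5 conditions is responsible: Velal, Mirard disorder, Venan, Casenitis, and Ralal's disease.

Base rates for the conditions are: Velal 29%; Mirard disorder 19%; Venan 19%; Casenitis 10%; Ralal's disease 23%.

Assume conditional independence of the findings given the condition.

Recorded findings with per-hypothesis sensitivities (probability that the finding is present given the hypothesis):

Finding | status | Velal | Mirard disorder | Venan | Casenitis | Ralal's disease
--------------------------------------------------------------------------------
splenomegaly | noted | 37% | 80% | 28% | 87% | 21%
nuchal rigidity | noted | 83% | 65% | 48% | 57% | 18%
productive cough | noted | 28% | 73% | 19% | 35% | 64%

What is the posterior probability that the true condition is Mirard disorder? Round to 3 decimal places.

0.578

For each hypothesis, the unnormalized posterior weight is prior × product of the finding likelihoods:
  Velal: 0.29 × 0.37 × 0.83 × 0.28 = 0.024937
  Mirard disorder: 0.19 × 0.80 × 0.65 × 0.73 = 0.072124
  Venan: 0.19 × 0.28 × 0.48 × 0.19 = 0.0048518
  Casenitis: 0.10 × 0.87 × 0.57 × 0.35 = 0.017357
  Ralal's disease: 0.23 × 0.21 × 0.18 × 0.64 = 0.0055642
Marginal likelihood of the evidence = 0.12483.
P(Mirard disorder | evidence) = 0.072124 / 0.12483 ≈ 0.578.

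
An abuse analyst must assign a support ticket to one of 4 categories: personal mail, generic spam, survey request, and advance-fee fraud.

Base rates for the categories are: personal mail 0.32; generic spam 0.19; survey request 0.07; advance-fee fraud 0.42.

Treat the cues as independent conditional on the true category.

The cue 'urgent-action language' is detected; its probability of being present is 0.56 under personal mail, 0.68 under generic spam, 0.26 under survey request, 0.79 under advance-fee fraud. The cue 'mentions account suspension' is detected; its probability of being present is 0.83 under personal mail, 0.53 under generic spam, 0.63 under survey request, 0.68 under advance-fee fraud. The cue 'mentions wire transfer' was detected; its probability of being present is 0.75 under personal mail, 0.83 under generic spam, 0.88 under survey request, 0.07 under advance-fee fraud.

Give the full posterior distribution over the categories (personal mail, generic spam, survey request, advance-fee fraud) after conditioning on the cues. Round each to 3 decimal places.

By Bayes' rule with conditional independence, the unnormalized weight for each hypothesis is prior × ∏ likelihoods:
  personal mail: 0.32 × 0.56 × 0.83 × 0.75 = 0.11155
  generic spam: 0.19 × 0.68 × 0.53 × 0.83 = 0.056835
  survey request: 0.07 × 0.26 × 0.63 × 0.88 = 0.01009
  advance-fee fraud: 0.42 × 0.79 × 0.68 × 0.07 = 0.015794
Normalizing constant Z = 0.11155 + 0.056835 + 0.01009 + 0.015794 = 0.19427.
P(personal mail | evidence) = 0.11155 / 0.19427 ≈ 0.574
P(generic spam | evidence) = 0.056835 / 0.19427 ≈ 0.293
P(survey request | evidence) = 0.01009 / 0.19427 ≈ 0.052
P(advance-fee fraud | evidence) = 0.015794 / 0.19427 ≈ 0.081

0.574, 0.293, 0.052, 0.081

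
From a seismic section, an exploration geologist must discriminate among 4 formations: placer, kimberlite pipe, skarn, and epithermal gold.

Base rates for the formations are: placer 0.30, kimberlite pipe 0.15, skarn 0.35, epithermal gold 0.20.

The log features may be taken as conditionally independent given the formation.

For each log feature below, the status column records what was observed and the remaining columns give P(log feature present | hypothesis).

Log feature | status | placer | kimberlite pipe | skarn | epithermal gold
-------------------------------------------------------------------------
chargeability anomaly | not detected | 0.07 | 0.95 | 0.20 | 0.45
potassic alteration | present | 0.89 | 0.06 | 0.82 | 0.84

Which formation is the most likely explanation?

placer

Multiply each prior by the joint likelihood of the log feature pattern (using 1 − P(present | H) for each absent log feature):
  placer: 0.30 × (1 − 0.07) × 0.89 = 0.24831
  kimberlite pipe: 0.15 × (1 − 0.95) × 0.06 = 0.00045
  skarn: 0.35 × (1 − 0.20) × 0.82 = 0.2296
  epithermal gold: 0.20 × (1 − 0.45) × 0.84 = 0.0924
Normalizing constant Z = 0.24831 + 0.00045 + 0.2296 + 0.0924 = 0.57076.
P(placer | evidence) ≈ 0.24831 / 0.57076 ≈ 0.435
P(kimberlite pipe | evidence) ≈ 0.00045 / 0.57076 ≈ 0.001
P(skarn | evidence) ≈ 0.2296 / 0.57076 ≈ 0.402
P(epithermal gold | evidence) ≈ 0.0924 / 0.57076 ≈ 0.162
The largest is 0.435, so placer is most probable.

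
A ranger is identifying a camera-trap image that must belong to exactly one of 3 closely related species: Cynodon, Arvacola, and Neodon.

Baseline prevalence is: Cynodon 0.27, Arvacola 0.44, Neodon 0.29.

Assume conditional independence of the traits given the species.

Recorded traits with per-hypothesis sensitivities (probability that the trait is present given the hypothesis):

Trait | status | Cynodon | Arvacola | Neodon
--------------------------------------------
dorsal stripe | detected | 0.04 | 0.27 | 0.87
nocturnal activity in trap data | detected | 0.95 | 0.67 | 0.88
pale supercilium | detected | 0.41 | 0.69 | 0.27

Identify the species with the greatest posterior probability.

Neodon

Multiply each prior by the joint likelihood of the trait pattern:
  Cynodon: 0.27 × 0.04 × 0.95 × 0.41 = 0.0042066
  Arvacola: 0.44 × 0.27 × 0.67 × 0.69 = 0.054921
  Neodon: 0.29 × 0.87 × 0.88 × 0.27 = 0.059946
Normalizing constant Z = 0.0042066 + 0.054921 + 0.059946 = 0.11907.
P(Cynodon | evidence) ≈ 0.0042066 / 0.11907 ≈ 0.035
P(Arvacola | evidence) ≈ 0.054921 / 0.11907 ≈ 0.461
P(Neodon | evidence) ≈ 0.059946 / 0.11907 ≈ 0.503
The largest is 0.503, so Neodon is most probable.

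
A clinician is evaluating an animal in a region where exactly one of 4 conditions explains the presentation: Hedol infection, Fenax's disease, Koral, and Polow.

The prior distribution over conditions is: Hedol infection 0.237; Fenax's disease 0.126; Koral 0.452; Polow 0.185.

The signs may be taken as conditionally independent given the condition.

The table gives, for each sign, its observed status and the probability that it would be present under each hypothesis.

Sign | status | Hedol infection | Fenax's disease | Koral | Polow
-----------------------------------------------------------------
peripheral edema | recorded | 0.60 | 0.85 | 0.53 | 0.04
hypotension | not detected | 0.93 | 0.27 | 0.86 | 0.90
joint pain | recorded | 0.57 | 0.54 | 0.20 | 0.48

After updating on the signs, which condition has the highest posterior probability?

For each hypothesis, the unnormalized posterior weight is prior × product of the sign likelihoods (using 1 − P(present | H) for each absent sign):
  Hedol infection: 0.237 × 0.60 × (1 − 0.93) × 0.57 = 0.0056738
  Fenax's disease: 0.126 × 0.85 × (1 − 0.27) × 0.54 = 0.042219
  Koral: 0.452 × 0.53 × (1 − 0.86) × 0.20 = 0.0067077
  Polow: 0.185 × 0.04 × (1 − 0.90) × 0.48 = 0.0003552
The unnormalized weights sum to 0.054955.
P(Hedol infection | evidence) ≈ 0.0056738 / 0.054955 ≈ 0.103
P(Fenax's disease | evidence) ≈ 0.042219 / 0.054955 ≈ 0.768
P(Koral | evidence) ≈ 0.0067077 / 0.054955 ≈ 0.122
P(Polow | evidence) ≈ 0.0003552 / 0.054955 ≈ 0.006
The largest is 0.768, so Fenax's disease is most probable.

Fenax's disease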